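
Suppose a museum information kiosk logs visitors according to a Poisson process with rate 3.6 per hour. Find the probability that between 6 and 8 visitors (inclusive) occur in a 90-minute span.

Over the interval, μ = 3.6 × 1.5 = 5.4 (a 90-minute span = 1.5 hours).
P(6 ≤ N ≤ 8) = Σ_{j=6}^{8} e^(−5.4) · 5.4^j/j! ≈ 0.3565.

0.3565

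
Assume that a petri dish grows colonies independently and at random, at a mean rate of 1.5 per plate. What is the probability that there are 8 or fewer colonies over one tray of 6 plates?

0.4557

Over the interval, μ = 1.5 × 6 = 9 (a tray of 6 plates = 6 plates).
P(N ≤ 8) = Σ_{j=0}^{8} e^(−μ) μ^j/j! ≈ 0.4557.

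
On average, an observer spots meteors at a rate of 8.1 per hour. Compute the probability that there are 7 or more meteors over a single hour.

With mean μ = 8.1 per hour,
P(N ≥ 7) = 1 − P(N ≤ 6) = 1 − Σ_{j=0}^{6} e^(−μ) μ^j/j! ≈ 0.6987.

0.6987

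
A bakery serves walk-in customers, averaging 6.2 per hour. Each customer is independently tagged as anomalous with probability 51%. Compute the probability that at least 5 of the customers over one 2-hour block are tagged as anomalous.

0.7560

Thinning: the customers that are tagged as anomalous themselves form a Poisson process with rate 0.51 × 6.2 = 3.162 per hour.
Over the interval, μ = 3.162 × 2 = 6.324 (a 2-hour block = 2 hours).
P(N ≥ 5) = 1 − P(N ≤ 4) ≈ 0.7560.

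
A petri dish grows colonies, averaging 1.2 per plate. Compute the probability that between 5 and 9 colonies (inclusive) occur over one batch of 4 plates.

0.4986

Over the interval, μ = 1.2 × 4 = 4.8 (a batch of 4 plates = 4 plates).
P(5 ≤ N ≤ 9) = Σ_{j=5}^{9} e^(−4.8) · 4.8^j/j! ≈ 0.4986.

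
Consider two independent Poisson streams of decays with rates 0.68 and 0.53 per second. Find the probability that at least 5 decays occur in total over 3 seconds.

Independent Poisson processes superpose: combined rate λ = 0.68 + 0.53 = 1.21 per second.
Over the interval, μ = 1.21 × 3 = 3.63 (3 seconds).
P(N ≥ 5) = 1 − P(N ≤ 4) ≈ 0.2993.

0.2993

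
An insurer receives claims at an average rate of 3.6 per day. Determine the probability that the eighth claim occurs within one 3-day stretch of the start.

0.8434

Over the interval, μ = 3.6 × 3 = 10.8 (a 3-day stretch = 3 days).
The eighth arrival falls in the interval iff at least 8 events occur there: P(S_8 ≤ t) = P(N ≥ 8) = 1 − P(N ≤ 7) ≈ 0.8434.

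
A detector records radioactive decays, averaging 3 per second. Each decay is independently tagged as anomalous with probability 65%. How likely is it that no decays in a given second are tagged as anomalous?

Thinning: the decays that are tagged as anomalous themselves form a Poisson process with rate 0.65 × 3 = 1.95 per second.
So μ = 1.95.
P(N = 0) = e^(−1.95) · 1.95^0/0! ≈ 0.1423.

0.1423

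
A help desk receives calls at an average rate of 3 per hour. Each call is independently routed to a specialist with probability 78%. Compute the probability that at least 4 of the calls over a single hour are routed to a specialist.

0.2088

Thinning: the calls that are routed to a specialist themselves form a Poisson process with rate 0.78 × 3 = 2.34 per hour.
So μ = 2.34.
P(N ≥ 4) = 1 − P(N ≤ 3) ≈ 0.2088.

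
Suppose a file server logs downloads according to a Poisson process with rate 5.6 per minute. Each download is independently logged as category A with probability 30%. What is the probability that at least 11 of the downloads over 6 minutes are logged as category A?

0.4270

Thinning: the downloads that are logged as category A themselves form a Poisson process with rate 0.3 × 5.6 = 1.68 per minute.
Over the interval, μ = 1.68 × 6 = 10.08 (6 minutes).
P(N ≥ 11) = 1 − P(N ≤ 10) ≈ 0.4270.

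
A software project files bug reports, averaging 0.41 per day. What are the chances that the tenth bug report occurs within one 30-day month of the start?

0.7828

Over the interval, μ = 0.41 × 30 = 12.3 (a 30-day month = 30 days).
The tenth arrival falls in the interval iff at least 10 events occur there: P(S_10 ≤ t) = P(N ≥ 10) = 1 − P(N ≤ 9) ≈ 0.7828.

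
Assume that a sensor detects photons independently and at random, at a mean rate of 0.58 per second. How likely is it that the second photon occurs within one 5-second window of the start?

Over the interval, μ = 0.58 × 5 = 2.9 (a 5-second window = 5 seconds).
The second arrival falls in the interval iff at least 2 events occur there: P(S_2 ≤ t) = P(N ≥ 2) = 1 − P(N ≤ 1) ≈ 0.7854.

0.7854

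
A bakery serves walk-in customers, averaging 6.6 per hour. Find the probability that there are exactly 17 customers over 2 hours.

Over the interval, μ = 6.6 × 2 = 13.2 (2 hours).
P(N = 17) = e^(−μ) μ^17/17! = e^(−13.2) · 13.2^17/355687428096000 ≈ 0.0583.

0.0583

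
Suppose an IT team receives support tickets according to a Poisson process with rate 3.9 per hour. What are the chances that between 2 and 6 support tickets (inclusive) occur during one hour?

With mean μ = 3.9 per hour,
P(2 ≤ N ≤ 6) = Σ_{j=2}^{6} e^(−3.9) · 3.9^j/j! ≈ 0.8003.

0.8003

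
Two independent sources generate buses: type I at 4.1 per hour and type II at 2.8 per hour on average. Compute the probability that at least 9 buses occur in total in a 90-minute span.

Independent Poisson processes superpose: combined rate λ = 4.1 + 2.8 = 6.9 per hour.
Over the interval, μ = 6.9 × 1.5 = 10.35 (a 90-minute span = 1.5 hours).
P(N ≥ 9) = 1 − P(N ≤ 8) ≈ 0.7052.

0.7052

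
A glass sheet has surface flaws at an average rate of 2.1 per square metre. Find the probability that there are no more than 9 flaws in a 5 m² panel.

Over the interval, μ = 2.1 × 5 = 10.5 (a 5 m² panel = 5 square metres).
P(N ≤ 9) = Σ_{j=0}^{9} e^(−μ) μ^j/j! ≈ 0.3971.

0.3971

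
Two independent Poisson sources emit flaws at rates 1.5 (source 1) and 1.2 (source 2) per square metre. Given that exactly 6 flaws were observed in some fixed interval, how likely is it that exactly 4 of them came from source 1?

Given the total, each event is independently from source 1 with probability p = λ_1/(λ_1+λ_2) = 1.5/2.7 ≈ 0.5556.
So K ~ Binomial(6, 1.5/2.7): P(K = 4) = C(6,4) · (1.5/2.7)^4 · (1.2/2.7)^2 ≈ 0.2823.

0.2823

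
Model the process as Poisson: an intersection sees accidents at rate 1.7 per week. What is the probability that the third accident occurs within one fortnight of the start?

Over the interval, μ = 1.7 × 2 = 3.4 (a fortnight = 2 weeks).
The third arrival falls in the interval iff at least 3 events occur there: P(S_3 ≤ t) = P(N ≥ 3) = 1 − P(N ≤ 2) ≈ 0.6603.

0.6603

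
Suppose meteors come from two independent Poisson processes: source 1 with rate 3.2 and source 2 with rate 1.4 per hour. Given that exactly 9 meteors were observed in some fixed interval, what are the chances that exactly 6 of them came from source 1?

0.2684

Given the total, each event is independently from source 1 with probability p = λ_1/(λ_1+λ_2) = 3.2/4.6 ≈ 0.6957.
So K ~ Binomial(9, 3.2/4.6): P(K = 6) = C(9,6) · (3.2/4.6)^6 · (1.4/4.6)^3 ≈ 0.2684.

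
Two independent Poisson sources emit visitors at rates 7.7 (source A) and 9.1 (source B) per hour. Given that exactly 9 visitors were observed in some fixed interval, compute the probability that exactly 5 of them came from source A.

0.2194

Given the total, each event is independently from source A with probability p = λ_A/(λ_A+λ_B) = 7.7/16.8 ≈ 0.4583.
So K ~ Binomial(9, 7.7/16.8): P(K = 5) = C(9,5) · (7.7/16.8)^5 · (9.1/16.8)^4 ≈ 0.2194.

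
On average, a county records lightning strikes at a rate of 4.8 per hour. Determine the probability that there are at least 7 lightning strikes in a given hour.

With mean μ = 4.8 per hour,
P(N ≥ 7) = 1 − P(N ≤ 6) = 1 − Σ_{j=0}^{6} e^(−μ) μ^j/j! ≈ 0.2092.

0.2092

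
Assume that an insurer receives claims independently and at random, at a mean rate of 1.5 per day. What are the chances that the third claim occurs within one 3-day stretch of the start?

0.8264

Over the interval, μ = 1.5 × 3 = 4.5 (a 3-day stretch = 3 days).
The third arrival falls in the interval iff at least 3 events occur there: P(S_3 ≤ t) = P(N ≥ 3) = 1 − P(N ≤ 2) ≈ 0.8264.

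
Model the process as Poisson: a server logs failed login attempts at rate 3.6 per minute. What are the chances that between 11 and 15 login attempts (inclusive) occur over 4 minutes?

0.4786

Over the interval, μ = 3.6 × 4 = 14.4 (4 minutes).
P(11 ≤ N ≤ 15) = Σ_{j=11}^{15} e^(−14.4) · 14.4^j/j! ≈ 0.4786.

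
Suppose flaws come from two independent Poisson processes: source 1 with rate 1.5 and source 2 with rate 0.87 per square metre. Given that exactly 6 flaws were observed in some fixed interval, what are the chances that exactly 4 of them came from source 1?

0.3243

Given the total, each event is independently from source 1 with probability p = λ_1/(λ_1+λ_2) = 1.5/2.37 ≈ 0.6329.
So K ~ Binomial(6, 1.5/2.37): P(K = 4) = C(6,4) · (1.5/2.37)^4 · (0.87/2.37)^2 ≈ 0.3243.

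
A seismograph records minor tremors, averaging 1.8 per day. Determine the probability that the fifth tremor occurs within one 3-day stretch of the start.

0.6267

Over the interval, μ = 1.8 × 3 = 5.4 (a 3-day stretch = 3 days).
The fifth arrival falls in the interval iff at least 5 events occur there: P(S_5 ≤ t) = P(N ≥ 5) = 1 − P(N ≤ 4) ≈ 0.6267.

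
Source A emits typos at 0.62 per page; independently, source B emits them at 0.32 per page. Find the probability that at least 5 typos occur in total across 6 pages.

Independent Poisson processes superpose: combined rate λ = 0.62 + 0.32 = 0.94 per page.
Over the interval, μ = 0.94 × 6 = 5.64 (6 pages).
P(N ≥ 5) = 1 − P(N ≤ 4) ≈ 0.6639.

0.6639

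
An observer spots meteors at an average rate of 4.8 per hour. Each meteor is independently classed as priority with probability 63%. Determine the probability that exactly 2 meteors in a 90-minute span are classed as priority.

0.1102

Thinning: the meteors that are classed as priority themselves form a Poisson process with rate 0.63 × 4.8 = 3.024 per hour.
Over the interval, μ = 3.024 × 1.5 = 4.536 (a 90-minute span = 1.5 hours).
P(N = 2) = e^(−4.536) · 4.536^2/2! ≈ 0.1102.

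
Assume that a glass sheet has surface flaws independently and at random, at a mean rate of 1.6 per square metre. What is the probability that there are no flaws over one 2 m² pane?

Over the interval, μ = 1.6 × 2 = 3.2 (a 2 m² pane = 2 square metres).
P(N = 0) = e^(−μ) μ^0/0! = e^(−3.2) · 3.2^0/1 ≈ 0.0408.

0.0408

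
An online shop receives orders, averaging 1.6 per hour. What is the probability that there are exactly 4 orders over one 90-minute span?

Over the interval, μ = 1.6 × 1.5 = 2.4 (a 90-minute span = 1.5 hours).
P(N = 4) = e^(−μ) μ^4/4! = e^(−2.4) · 2.4^4/24 ≈ 0.1254.

0.1254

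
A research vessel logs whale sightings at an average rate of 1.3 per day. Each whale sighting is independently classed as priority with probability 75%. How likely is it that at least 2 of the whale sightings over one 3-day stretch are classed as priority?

0.7894

Thinning: the whale sightings that are classed as priority themselves form a Poisson process with rate 0.75 × 1.3 = 0.975 per day.
Over the interval, μ = 0.975 × 3 = 2.925 (a 3-day stretch = 3 days).
P(N ≥ 2) = 1 − P(N ≤ 1) ≈ 0.7894.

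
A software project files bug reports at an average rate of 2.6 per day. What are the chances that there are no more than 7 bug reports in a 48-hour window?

0.8449

Over the interval, μ = 2.6 × 2 = 5.2 (a 48-hour window = 2 days).
P(N ≤ 7) = Σ_{j=0}^{7} e^(−μ) μ^j/j! ≈ 0.8449.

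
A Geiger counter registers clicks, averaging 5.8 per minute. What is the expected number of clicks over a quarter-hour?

E[N] = λt = 5.8 × 15 = 87 (a quarter-hour = 15 minutes).

87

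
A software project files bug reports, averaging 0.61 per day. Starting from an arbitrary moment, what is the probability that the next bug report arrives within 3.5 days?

Inter-arrival times are exponential with rate λ = 0.61 per day.
P(T ≤ 3.5) = 1 − e^(−λt) = 1 − e^(−0.61 × 3.5) = 1 − e^(−2.135) ≈ 0.8818.

0.8818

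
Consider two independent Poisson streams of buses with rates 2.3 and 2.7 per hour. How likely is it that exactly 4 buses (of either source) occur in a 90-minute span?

Independent Poisson processes superpose: combined rate λ = 2.3 + 2.7 = 5 per hour.
Over the interval, μ = 5 × 1.5 = 7.5 (a 90-minute span = 1.5 hours).
P(N = 4) = e^(−7.5) · 7.5^4/4! ≈ 0.0729.

0.0729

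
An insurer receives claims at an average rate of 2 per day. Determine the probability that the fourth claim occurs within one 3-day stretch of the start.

Over the interval, μ = 2 × 3 = 6 (a 3-day stretch = 3 days).
The fourth arrival falls in the interval iff at least 4 events occur there: P(S_4 ≤ t) = P(N ≥ 4) = 1 − P(N ≤ 3) ≈ 0.8488.

0.8488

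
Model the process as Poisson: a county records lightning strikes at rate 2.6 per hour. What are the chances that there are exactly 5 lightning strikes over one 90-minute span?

Over the interval, μ = 2.6 × 1.5 = 3.9 (a 90-minute span = 1.5 hours).
P(N = 5) = e^(−μ) μ^5/5! = e^(−3.9) · 3.9^5/120 ≈ 0.1522.

0.1522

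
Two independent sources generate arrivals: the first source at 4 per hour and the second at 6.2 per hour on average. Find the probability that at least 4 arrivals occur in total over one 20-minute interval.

Independent Poisson processes superpose: combined rate λ = 4 + 6.2 = 10.2 per hour.
Over the interval, μ = 10.2 × 1/3 = 3.4 (a 20-minute interval = 1/3 hours).
P(N ≥ 4) = 1 − P(N ≤ 3) ≈ 0.4416.

0.4416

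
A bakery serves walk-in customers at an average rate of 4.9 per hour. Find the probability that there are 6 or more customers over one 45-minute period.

Over the interval, μ = 4.9 × 0.75 = 3.675 (a 45-minute period = 0.75 hours).
P(N ≥ 6) = 1 − P(N ≤ 5) = 1 − Σ_{j=0}^{5} e^(−μ) μ^j/j! ≈ 0.1664.

0.1664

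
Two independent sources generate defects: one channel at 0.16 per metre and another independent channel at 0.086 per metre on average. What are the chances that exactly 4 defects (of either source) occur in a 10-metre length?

Independent Poisson processes superpose: combined rate λ = 0.16 + 0.086 = 0.246 per metre.
Over the interval, μ = 0.246 × 10 = 2.46 (a 10-metre length = 10 metres).
P(N = 4) = e^(−2.46) · 2.46^4/4! ≈ 0.1304.

0.1304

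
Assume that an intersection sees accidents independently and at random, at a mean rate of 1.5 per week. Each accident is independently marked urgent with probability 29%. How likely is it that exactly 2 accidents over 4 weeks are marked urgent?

0.2657

Thinning: the accidents that are marked urgent themselves form a Poisson process with rate 0.29 × 1.5 = 0.435 per week.
Over the interval, μ = 0.435 × 4 = 1.74 (4 weeks).
P(N = 2) = e^(−1.74) · 1.74^2/2! ≈ 0.2657.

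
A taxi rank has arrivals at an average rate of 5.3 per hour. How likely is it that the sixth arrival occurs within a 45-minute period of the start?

0.2110

Over the interval, μ = 5.3 × 0.75 = 3.975 (a 45-minute period = 0.75 hours).
The sixth arrival falls in the interval iff at least 6 events occur there: P(S_6 ≤ t) = P(N ≥ 6) = 1 − P(N ≤ 5) ≈ 0.2110.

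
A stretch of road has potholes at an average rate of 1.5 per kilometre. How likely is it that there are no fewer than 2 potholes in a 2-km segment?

Over the interval, μ = 1.5 × 2 = 3 (a 2-km segment = 2 kilometres).
P(N ≥ 2) = 1 − P(N ≤ 1) = 1 − Σ_{j=0}^{1} e^(−μ) μ^j/j! ≈ 0.8009.

0.8009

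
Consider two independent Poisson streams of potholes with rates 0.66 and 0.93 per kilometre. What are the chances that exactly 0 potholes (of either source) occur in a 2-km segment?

0.0416

Independent Poisson processes superpose: combined rate λ = 0.66 + 0.93 = 1.59 per kilometre.
Over the interval, μ = 1.59 × 2 = 3.18 (a 2-km segment = 2 kilometres).
P(N = 0) = e^(−3.18) · 3.18^0/0! ≈ 0.0416.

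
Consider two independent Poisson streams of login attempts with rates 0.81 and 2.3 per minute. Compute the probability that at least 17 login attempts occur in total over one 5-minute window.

Independent Poisson processes superpose: combined rate λ = 0.81 + 2.3 = 3.11 per minute.
Over the interval, μ = 3.11 × 5 = 15.55 (a 5-minute window = 5 minutes).
P(N ≥ 17) = 1 − P(N ≤ 16) ≈ 0.3895.

0.3895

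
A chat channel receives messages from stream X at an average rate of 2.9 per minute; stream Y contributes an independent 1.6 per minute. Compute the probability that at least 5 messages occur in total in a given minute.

0.4679

Independent Poisson processes superpose: combined rate λ = 2.9 + 1.6 = 4.5 per minute.
So μ = 4.5.
P(N ≥ 5) = 1 − P(N ≤ 4) ≈ 0.4679.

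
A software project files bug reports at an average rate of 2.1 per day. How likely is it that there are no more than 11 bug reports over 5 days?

0.6387

Over the interval, μ = 2.1 × 5 = 10.5 (5 days).
P(N ≤ 11) = Σ_{j=0}^{11} e^(−μ) μ^j/j! ≈ 0.6387.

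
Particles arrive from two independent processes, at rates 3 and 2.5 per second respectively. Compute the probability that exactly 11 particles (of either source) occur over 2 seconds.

Independent Poisson processes superpose: combined rate λ = 3 + 2.5 = 5.5 per second.
Over the interval, μ = 5.5 × 2 = 11 (2 seconds).
P(N = 11) = e^(−11) · 11^11/11! ≈ 0.1194.

0.1194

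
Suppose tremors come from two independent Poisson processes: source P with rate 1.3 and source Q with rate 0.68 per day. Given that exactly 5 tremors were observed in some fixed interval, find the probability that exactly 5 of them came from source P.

0.1220

Given the total, each event is independently from source P with probability p = λ_P/(λ_P+λ_Q) = 1.3/1.98 ≈ 0.6566.
So K ~ Binomial(5, 1.3/1.98): P(K = 5) = C(5,5) · (1.3/1.98)^5 · (0.68/1.98)^0 ≈ 0.1220.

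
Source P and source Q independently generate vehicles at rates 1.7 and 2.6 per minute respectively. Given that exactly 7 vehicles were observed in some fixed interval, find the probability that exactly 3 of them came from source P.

Given the total, each event is independently from source P with probability p = λ_P/(λ_P+λ_Q) = 1.7/4.3 ≈ 0.3953.
So K ~ Binomial(7, 1.7/4.3): P(K = 3) = C(7,3) · (1.7/4.3)^3 · (2.6/4.3)^4 ≈ 0.2891.

0.2891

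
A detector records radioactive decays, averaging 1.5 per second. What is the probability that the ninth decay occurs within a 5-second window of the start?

Over the interval, μ = 1.5 × 5 = 7.5 (a 5-second window = 5 seconds).
The ninth arrival falls in the interval iff at least 9 events occur there: P(S_9 ≤ t) = P(N ≥ 9) = 1 − P(N ≤ 8) ≈ 0.3380.

0.3380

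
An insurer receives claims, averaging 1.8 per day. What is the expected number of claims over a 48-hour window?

3.6

E[N] = λt = 1.8 × 2 = 3.6 (a 48-hour window = 2 days).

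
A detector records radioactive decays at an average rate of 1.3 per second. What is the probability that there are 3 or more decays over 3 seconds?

0.7469

Over the interval, μ = 1.3 × 3 = 3.9 (3 seconds).
P(N ≥ 3) = 1 − P(N ≤ 2) = 1 − Σ_{j=0}^{2} e^(−μ) μ^j/j! ≈ 0.7469.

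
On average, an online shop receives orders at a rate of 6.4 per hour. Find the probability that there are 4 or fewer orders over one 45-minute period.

0.4763

Over the interval, μ = 6.4 × 0.75 = 4.8 (a 45-minute period = 0.75 hours).
P(N ≤ 4) = Σ_{j=0}^{4} e^(−μ) μ^j/j! ≈ 0.4763.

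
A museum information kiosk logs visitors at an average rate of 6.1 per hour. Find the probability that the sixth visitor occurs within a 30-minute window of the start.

0.0890

Over the interval, μ = 6.1 × 0.5 = 3.05 (a 30-minute window = 0.5 hours).
The sixth arrival falls in the interval iff at least 6 events occur there: P(S_6 ≤ t) = P(N ≥ 6) = 1 − P(N ≤ 5) ≈ 0.0890.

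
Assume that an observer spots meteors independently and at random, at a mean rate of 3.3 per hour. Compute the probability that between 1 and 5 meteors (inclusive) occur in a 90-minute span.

0.6176

Over the interval, μ = 3.3 × 1.5 = 4.95 (a 90-minute span = 1.5 hours).
P(1 ≤ N ≤ 5) = Σ_{j=1}^{5} e^(−4.95) · 4.95^j/j! ≈ 0.6176.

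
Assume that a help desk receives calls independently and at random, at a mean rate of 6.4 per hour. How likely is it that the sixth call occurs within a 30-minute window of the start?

0.1054

Over the interval, μ = 6.4 × 0.5 = 3.2 (a 30-minute window = 0.5 hours).
The sixth arrival falls in the interval iff at least 6 events occur there: P(S_6 ≤ t) = P(N ≥ 6) = 1 − P(N ≤ 5) ≈ 0.1054.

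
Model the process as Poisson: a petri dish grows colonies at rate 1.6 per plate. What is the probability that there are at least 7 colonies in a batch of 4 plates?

0.4577

Over the interval, μ = 1.6 × 4 = 6.4 (a batch of 4 plates = 4 plates).
P(N ≥ 7) = 1 − P(N ≤ 6) = 1 − Σ_{j=0}^{6} e^(−μ) μ^j/j! ≈ 0.4577.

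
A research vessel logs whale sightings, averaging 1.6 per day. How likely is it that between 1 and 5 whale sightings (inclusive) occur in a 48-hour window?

0.8538

Over the interval, μ = 1.6 × 2 = 3.2 (a 48-hour window = 2 days).
P(1 ≤ N ≤ 5) = Σ_{j=1}^{5} e^(−3.2) · 3.2^j/j! ≈ 0.8538.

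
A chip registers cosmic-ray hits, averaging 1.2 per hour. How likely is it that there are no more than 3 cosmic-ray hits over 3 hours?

Over the interval, μ = 1.2 × 3 = 3.6 (3 hours).
P(N ≤ 3) = Σ_{j=0}^{3} e^(−μ) μ^j/j! ≈ 0.5152.

0.5152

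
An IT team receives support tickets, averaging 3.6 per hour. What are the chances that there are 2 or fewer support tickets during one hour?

0.3027

With mean μ = 3.6 per hour,
P(N ≤ 2) = Σ_{j=0}^{2} e^(−μ) μ^j/j! ≈ 0.3027.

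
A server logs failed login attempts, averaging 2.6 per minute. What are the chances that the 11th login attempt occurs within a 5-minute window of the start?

0.7483

Over the interval, μ = 2.6 × 5 = 13 (a 5-minute window = 5 minutes).
The 11th arrival falls in the interval iff at least 11 events occur there: P(S_11 ≤ t) = P(N ≥ 11) = 1 − P(N ≤ 10) ≈ 0.7483.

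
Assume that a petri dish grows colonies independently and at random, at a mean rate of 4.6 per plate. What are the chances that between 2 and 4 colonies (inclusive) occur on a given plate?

0.4569

With mean μ = 4.6 per plate,
P(2 ≤ N ≤ 4) = Σ_{j=2}^{4} e^(−4.6) · 4.6^j/j! ≈ 0.4569.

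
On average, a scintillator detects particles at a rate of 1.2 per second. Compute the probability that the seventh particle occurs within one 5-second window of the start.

Over the interval, μ = 1.2 × 5 = 6 (a 5-second window = 5 seconds).
The seventh arrival falls in the interval iff at least 7 events occur there: P(S_7 ≤ t) = P(N ≥ 7) = 1 − P(N ≤ 6) ≈ 0.3937.

0.3937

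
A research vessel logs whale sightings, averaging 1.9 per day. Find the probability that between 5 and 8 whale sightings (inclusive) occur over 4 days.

Over the interval, μ = 1.9 × 4 = 7.6 (4 days).
P(5 ≤ N ≤ 8) = Σ_{j=5}^{8} e^(−7.6) · 7.6^j/j! ≈ 0.5233.

0.5233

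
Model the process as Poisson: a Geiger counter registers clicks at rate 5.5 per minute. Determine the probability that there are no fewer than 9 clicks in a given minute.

0.1056

With mean μ = 5.5 per minute,
P(N ≥ 9) = 1 − P(N ≤ 8) = 1 − Σ_{j=0}^{8} e^(−μ) μ^j/j! ≈ 0.1056.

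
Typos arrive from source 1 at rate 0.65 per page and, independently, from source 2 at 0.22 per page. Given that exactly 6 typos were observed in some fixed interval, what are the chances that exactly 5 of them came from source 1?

Given the total, each event is independently from source 1 with probability p = λ_1/(λ_1+λ_2) = 0.65/0.87 ≈ 0.7471.
So K ~ Binomial(6, 0.65/0.87): P(K = 5) = C(6,5) · (0.65/0.87)^5 · (0.22/0.87)^1 ≈ 0.3532.

0.3532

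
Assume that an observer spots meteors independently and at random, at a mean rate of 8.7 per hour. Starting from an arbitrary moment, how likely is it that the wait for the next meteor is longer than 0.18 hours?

0.2089

The wait for the next event is exponential with rate λ = 8.7 per hour.
P(T > 0.18) = e^(−λt) = e^(−8.7 × 0.18) = e^(−1.566) ≈ 0.2089.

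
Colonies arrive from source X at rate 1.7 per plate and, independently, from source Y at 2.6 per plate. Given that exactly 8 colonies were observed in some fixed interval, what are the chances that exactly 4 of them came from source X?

0.2286

Given the total, each event is independently from source X with probability p = λ_X/(λ_X+λ_Y) = 1.7/4.3 ≈ 0.3953.
So K ~ Binomial(8, 1.7/4.3): P(K = 4) = C(8,4) · (1.7/4.3)^4 · (2.6/4.3)^4 ≈ 0.2286.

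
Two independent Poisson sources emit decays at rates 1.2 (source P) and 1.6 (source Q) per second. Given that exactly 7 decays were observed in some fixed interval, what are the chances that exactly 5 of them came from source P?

Given the total, each event is independently from source P with probability p = λ_P/(λ_P+λ_Q) = 1.2/2.8 ≈ 0.4286.
So K ~ Binomial(7, 1.2/2.8): P(K = 5) = C(7,5) · (1.2/2.8)^5 · (1.6/2.8)^2 ≈ 0.0991.

0.0991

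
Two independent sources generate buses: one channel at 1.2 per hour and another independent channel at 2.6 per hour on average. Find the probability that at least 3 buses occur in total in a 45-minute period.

Independent Poisson processes superpose: combined rate λ = 1.2 + 2.6 = 3.8 per hour.
Over the interval, μ = 3.8 × 0.75 = 2.85 (a 45-minute period = 0.75 hours).
P(N ≥ 3) = 1 − P(N ≤ 2) ≈ 0.5424.

0.5424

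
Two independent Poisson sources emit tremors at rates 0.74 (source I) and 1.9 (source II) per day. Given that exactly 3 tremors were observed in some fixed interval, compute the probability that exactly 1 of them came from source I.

0.4356

Given the total, each event is independently from source I with probability p = λ_I/(λ_I+λ_II) = 0.74/2.64 ≈ 0.2803.
So K ~ Binomial(3, 0.74/2.64): P(K = 1) = C(3,1) · (0.74/2.64)^1 · (1.9/2.64)^2 ≈ 0.4356.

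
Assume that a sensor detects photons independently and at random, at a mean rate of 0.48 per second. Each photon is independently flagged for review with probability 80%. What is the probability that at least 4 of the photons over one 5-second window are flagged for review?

Thinning: the photons that are flagged for review themselves form a Poisson process with rate 0.8 × 0.48 = 0.384 per second.
Over the interval, μ = 0.384 × 5 = 1.92 (a 5-second window = 5 seconds).
P(N ≥ 4) = 1 − P(N ≤ 3) ≈ 0.1287.

0.1287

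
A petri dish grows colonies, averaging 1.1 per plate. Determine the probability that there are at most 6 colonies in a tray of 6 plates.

0.5108

Over the interval, μ = 1.1 × 6 = 6.6 (a tray of 6 plates = 6 plates).
P(N ≤ 6) = Σ_{j=0}^{6} e^(−μ) μ^j/j! ≈ 0.5108.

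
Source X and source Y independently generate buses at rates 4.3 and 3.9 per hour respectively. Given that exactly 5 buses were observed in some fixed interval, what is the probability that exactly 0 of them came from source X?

Given the total, each event is independently from source X with probability p = λ_X/(λ_X+λ_Y) = 4.3/8.2 ≈ 0.5244.
So K ~ Binomial(5, 4.3/8.2): P(K = 0) = C(5,0) · (4.3/8.2)^0 · (3.9/8.2)^5 ≈ 0.0243.

0.0243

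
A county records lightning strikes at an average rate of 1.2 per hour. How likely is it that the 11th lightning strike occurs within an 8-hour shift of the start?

0.3671

Over the interval, μ = 1.2 × 8 = 9.6 (an 8-hour shift = 8 hours).
The 11th arrival falls in the interval iff at least 11 events occur there: P(S_11 ≤ t) = P(N ≥ 11) = 1 − P(N ≤ 10) ≈ 0.3671.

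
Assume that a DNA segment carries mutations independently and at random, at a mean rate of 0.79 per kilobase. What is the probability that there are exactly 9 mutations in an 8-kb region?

0.0798

Over the interval, μ = 0.79 × 8 = 6.32 (an 8-kb region = 8 kilobases).
P(N = 9) = e^(−μ) μ^9/9! = e^(−6.32) · 6.32^9/362880 ≈ 0.0798.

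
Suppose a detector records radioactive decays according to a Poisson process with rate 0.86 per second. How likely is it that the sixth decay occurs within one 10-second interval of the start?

0.8578

Over the interval, μ = 0.86 × 10 = 8.6 (a 10-second interval = 10 seconds).
The sixth arrival falls in the interval iff at least 6 events occur there: P(S_6 ≤ t) = P(N ≥ 6) = 1 − P(N ≤ 5) ≈ 0.8578.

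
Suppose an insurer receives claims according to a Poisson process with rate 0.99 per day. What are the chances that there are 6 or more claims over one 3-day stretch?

0.0809

Over the interval, μ = 0.99 × 3 = 2.97 (a 3-day stretch = 3 days).
P(N ≥ 6) = 1 − P(N ≤ 5) = 1 − Σ_{j=0}^{5} e^(−μ) μ^j/j! ≈ 0.0809.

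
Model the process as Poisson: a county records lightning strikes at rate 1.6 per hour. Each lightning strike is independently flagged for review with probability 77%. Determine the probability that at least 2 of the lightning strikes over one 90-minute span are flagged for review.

0.5513

Thinning: the lightning strikes that are flagged for review themselves form a Poisson process with rate 0.77 × 1.6 = 1.232 per hour.
Over the interval, μ = 1.232 × 1.5 = 1.848 (a 90-minute span = 1.5 hours).
P(N ≥ 2) = 1 − P(N ≤ 1) ≈ 0.5513.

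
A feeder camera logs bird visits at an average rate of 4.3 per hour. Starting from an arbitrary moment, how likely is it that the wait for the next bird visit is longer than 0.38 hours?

0.1951

The wait for the next event is exponential with rate λ = 4.3 per hour.
P(T > 0.38) = e^(−λt) = e^(−4.3 × 0.38) = e^(−1.634) ≈ 0.1951.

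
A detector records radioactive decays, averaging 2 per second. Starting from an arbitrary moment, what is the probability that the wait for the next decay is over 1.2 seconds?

0.0907

The wait for the next event is exponential with rate λ = 2 per second.
P(T > 1.2) = e^(−λt) = e^(−2 × 1.2) = e^(−2.4) ≈ 0.0907.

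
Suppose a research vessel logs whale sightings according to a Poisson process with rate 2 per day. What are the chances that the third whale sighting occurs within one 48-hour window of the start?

0.7619

Over the interval, μ = 2 × 2 = 4 (a 48-hour window = 2 days).
The third arrival falls in the interval iff at least 3 events occur there: P(S_3 ≤ t) = P(N ≥ 3) = 1 − P(N ≤ 2) ≈ 0.7619.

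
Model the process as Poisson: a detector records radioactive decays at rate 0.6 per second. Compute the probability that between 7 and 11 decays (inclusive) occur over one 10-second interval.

0.3736

Over the interval, μ = 0.6 × 10 = 6 (a 10-second interval = 10 seconds).
P(7 ≤ N ≤ 11) = Σ_{j=7}^{11} e^(−6) · 6^j/j! ≈ 0.3736.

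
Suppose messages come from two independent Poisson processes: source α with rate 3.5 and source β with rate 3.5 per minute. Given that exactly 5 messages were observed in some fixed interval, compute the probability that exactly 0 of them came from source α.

Given the total, each event is independently from source α with probability p = λ_α/(λ_α+λ_β) = 3.5/7 = 0.5000.
So K ~ Binomial(5, 3.5/7): P(K = 0) = C(5,0) · (3.5/7)^0 · (3.5/7)^5 ≈ 0.0312.

0.0312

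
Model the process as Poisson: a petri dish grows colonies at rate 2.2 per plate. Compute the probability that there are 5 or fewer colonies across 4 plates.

0.1284

Over the interval, μ = 2.2 × 4 = 8.8 (4 plates).
P(N ≤ 5) = Σ_{j=0}^{5} e^(−μ) μ^j/j! ≈ 0.1284.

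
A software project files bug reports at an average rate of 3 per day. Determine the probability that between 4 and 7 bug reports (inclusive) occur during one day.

0.3409

With mean μ = 3 per day,
P(4 ≤ N ≤ 7) = Σ_{j=4}^{7} e^(−3) · 3^j/j! ≈ 0.3409.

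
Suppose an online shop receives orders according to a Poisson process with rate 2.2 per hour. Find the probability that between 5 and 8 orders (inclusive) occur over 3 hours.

Over the interval, μ = 2.2 × 3 = 6.6 (3 hours).
P(5 ≤ N ≤ 8) = Σ_{j=5}^{8} e^(−6.6) · 6.6^j/j! ≈ 0.5669.

0.5669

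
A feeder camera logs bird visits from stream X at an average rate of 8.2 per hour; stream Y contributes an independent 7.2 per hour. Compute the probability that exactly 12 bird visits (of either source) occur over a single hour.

0.0762

Independent Poisson processes superpose: combined rate λ = 8.2 + 7.2 = 15.4 per hour.
So μ = 15.4.
P(N = 12) = e^(−15.4) · 15.4^12/12! ≈ 0.0762.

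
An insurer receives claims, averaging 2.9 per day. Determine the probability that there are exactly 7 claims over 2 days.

0.1326

Over the interval, μ = 2.9 × 2 = 5.8 (2 days).
P(N = 7) = e^(−μ) μ^7/7! = e^(−5.8) · 5.8^7/5040 ≈ 0.1326.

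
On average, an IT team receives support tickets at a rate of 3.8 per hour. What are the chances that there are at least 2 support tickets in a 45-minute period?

0.7773

Over the interval, μ = 3.8 × 0.75 = 2.85 (a 45-minute period = 0.75 hours).
P(N ≥ 2) = 1 − P(N ≤ 1) = 1 − Σ_{j=0}^{1} e^(−μ) μ^j/j! ≈ 0.7773.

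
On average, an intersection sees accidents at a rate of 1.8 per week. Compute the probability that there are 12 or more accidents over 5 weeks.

0.1970

Over the interval, μ = 1.8 × 5 = 9 (5 weeks).
P(N ≥ 12) = 1 − P(N ≤ 11) = 1 − Σ_{j=0}^{11} e^(−μ) μ^j/j! ≈ 0.1970.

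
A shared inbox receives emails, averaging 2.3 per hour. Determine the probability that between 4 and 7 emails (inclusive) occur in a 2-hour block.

0.5792

Over the interval, μ = 2.3 × 2 = 4.6 (a 2-hour block = 2 hours).
P(4 ≤ N ≤ 7) = Σ_{j=4}^{7} e^(−4.6) · 4.6^j/j! ≈ 0.5792.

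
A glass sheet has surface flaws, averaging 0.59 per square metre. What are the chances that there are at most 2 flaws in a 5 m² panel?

0.4345

Over the interval, μ = 0.59 × 5 = 2.95 (a 5 m² panel = 5 square metres).
P(N ≤ 2) = Σ_{j=0}^{2} e^(−μ) μ^j/j! ≈ 0.4345.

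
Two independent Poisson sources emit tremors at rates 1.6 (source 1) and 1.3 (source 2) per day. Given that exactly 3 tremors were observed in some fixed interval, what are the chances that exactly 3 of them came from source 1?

Given the total, each event is independently from source 1 with probability p = λ_1/(λ_1+λ_2) = 1.6/2.9 ≈ 0.5517.
So K ~ Binomial(3, 1.6/2.9): P(K = 3) = C(3,3) · (1.6/2.9)^3 · (1.3/2.9)^0 ≈ 0.1679.

0.1679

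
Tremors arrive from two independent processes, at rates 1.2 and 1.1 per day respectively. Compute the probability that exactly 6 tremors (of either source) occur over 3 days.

Independent Poisson processes superpose: combined rate λ = 1.2 + 1.1 = 2.3 per day.
Over the interval, μ = 2.3 × 3 = 6.9 (3 days).
P(N = 6) = e^(−6.9) · 6.9^6/6! ≈ 0.1511.

0.1511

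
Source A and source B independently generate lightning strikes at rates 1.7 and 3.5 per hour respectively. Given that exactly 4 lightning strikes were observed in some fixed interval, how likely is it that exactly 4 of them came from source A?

0.0114

Given the total, each event is independently from source A with probability p = λ_A/(λ_A+λ_B) = 1.7/5.2 ≈ 0.3269.
So K ~ Binomial(4, 1.7/5.2): P(K = 4) = C(4,4) · (1.7/5.2)^4 · (3.5/5.2)^0 ≈ 0.0114.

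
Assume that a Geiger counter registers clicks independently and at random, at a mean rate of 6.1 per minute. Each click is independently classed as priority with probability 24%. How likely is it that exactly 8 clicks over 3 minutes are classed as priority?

Thinning: the clicks that are classed as priority themselves form a Poisson process with rate 0.24 × 6.1 = 1.464 per minute.
Over the interval, μ = 1.464 × 3 = 4.392 (3 minutes).
P(N = 8) = e^(−4.392) · 4.392^8/8! ≈ 0.0425.

0.0425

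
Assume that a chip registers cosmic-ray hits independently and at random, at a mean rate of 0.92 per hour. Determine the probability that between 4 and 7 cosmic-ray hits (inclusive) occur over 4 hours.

0.4673

Over the interval, μ = 0.92 × 4 = 3.68 (4 hours).
P(4 ≤ N ≤ 7) = Σ_{j=4}^{7} e^(−3.68) · 3.68^j/j! ≈ 0.4673.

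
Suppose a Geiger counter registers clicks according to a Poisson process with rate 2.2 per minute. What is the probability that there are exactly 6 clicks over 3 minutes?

0.1562

Over the interval, μ = 2.2 × 3 = 6.6 (3 minutes).
P(N = 6) = e^(−μ) μ^6/6! = e^(−6.6) · 6.6^6/720 ≈ 0.1562.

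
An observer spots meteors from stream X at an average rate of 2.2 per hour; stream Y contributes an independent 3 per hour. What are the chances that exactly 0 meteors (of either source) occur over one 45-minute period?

0.0202

Independent Poisson processes superpose: combined rate λ = 2.2 + 3 = 5.2 per hour.
Over the interval, μ = 5.2 × 0.75 = 3.9 (a 45-minute period = 0.75 hours).
P(N = 0) = e^(−3.9) · 3.9^0/0! ≈ 0.0202.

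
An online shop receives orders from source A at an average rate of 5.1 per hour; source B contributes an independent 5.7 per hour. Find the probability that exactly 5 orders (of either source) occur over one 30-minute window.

0.1728

Independent Poisson processes superpose: combined rate λ = 5.1 + 5.7 = 10.8 per hour.
Over the interval, μ = 10.8 × 0.5 = 5.4 (a 30-minute window = 0.5 hours).
P(N = 5) = e^(−5.4) · 5.4^5/5! ≈ 0.1728.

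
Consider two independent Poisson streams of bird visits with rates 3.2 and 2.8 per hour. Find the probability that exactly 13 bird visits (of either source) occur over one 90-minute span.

Independent Poisson processes superpose: combined rate λ = 3.2 + 2.8 = 6 per hour.
Over the interval, μ = 6 × 1.5 = 9 (a 90-minute span = 1.5 hours).
P(N = 13) = e^(−9) · 9^13/13! ≈ 0.0504.

0.0504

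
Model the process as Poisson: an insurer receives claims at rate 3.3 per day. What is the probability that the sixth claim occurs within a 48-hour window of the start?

Over the interval, μ = 3.3 × 2 = 6.6 (a 48-hour window = 2 days).
The sixth arrival falls in the interval iff at least 6 events occur there: P(S_6 ≤ t) = P(N ≥ 6) = 1 − P(N ≤ 5) ≈ 0.6453.

0.6453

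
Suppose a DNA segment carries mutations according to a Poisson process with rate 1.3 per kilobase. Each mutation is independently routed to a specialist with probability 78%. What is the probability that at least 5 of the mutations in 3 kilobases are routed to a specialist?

Thinning: the mutations that are routed to a specialist themselves form a Poisson process with rate 0.78 × 1.3 = 1.014 per kilobase.
Over the interval, μ = 1.014 × 3 = 3.042 (3 kilobases).
P(N ≥ 5) = 1 − P(N ≤ 4) ≈ 0.1918.

0.1918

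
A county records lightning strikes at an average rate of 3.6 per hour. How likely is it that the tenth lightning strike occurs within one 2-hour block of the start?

Over the interval, μ = 3.6 × 2 = 7.2 (a 2-hour block = 2 hours).
The tenth arrival falls in the interval iff at least 10 events occur there: P(S_10 ≤ t) = P(N ≥ 10) = 1 − P(N ≤ 9) ≈ 0.1904.

0.1904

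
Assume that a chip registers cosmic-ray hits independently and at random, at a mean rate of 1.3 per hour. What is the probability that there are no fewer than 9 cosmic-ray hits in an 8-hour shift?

0.7104

Over the interval, μ = 1.3 × 8 = 10.4 (an 8-hour shift = 8 hours).
P(N ≥ 9) = 1 − P(N ≤ 8) = 1 − Σ_{j=0}^{8} e^(−μ) μ^j/j! ≈ 0.7104.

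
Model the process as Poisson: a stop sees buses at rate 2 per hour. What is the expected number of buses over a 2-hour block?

4

E[N] = λt = 2 × 2 = 4 (a 2-hour block = 2 hours).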